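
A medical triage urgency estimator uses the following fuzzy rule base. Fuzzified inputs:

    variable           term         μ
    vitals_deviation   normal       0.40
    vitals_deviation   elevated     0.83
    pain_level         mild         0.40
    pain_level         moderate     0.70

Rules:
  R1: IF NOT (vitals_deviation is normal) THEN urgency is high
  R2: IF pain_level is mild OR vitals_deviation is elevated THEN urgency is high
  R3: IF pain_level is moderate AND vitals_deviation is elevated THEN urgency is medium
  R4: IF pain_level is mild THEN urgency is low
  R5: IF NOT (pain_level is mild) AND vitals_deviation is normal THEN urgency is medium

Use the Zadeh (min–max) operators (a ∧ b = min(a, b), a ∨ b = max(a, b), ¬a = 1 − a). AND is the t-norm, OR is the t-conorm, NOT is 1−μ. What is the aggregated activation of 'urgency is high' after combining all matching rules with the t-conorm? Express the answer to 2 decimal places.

0.83

R1: ¬normal=1−0.40=0.60 → w = 0.60
R2: mild=0.40, elevated=0.83; OR[max(a, b)] → w = 0.83
R3: moderate=0.70, elevated=0.83; AND[min(a, b)] → w = 0.70
R4: mild=0.40 → w = 0.40
R5: ¬mild=1−0.40=0.60, normal=0.40; AND[min(a, b)] → w = 0.40
Rules with consequent 'high': {R1, R2} → strengths 0.60, 0.83
Aggregate via t-conorm [max(a, b)]: 0.83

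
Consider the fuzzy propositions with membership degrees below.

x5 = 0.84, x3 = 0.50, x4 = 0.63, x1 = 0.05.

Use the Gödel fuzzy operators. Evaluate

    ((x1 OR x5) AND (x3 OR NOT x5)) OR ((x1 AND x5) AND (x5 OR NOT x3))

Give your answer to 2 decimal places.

x1 OR x5 = max(a, b) on (0.05, 0.84) = 0.84
NOT x5 = 1 − 0.84 = 0.16
x3 OR NOT x5 = max(a, b) on (0.50, 0.16) = 0.50
(x1 OR x5) AND (x3 OR NOT x5) = min(a, b) on (0.84, 0.50) = 0.50
x1 AND x5 = min(a, b) on (0.05, 0.84) = 0.05
NOT x3 = 1 − 0.50 = 0.50
x5 OR NOT x3 = max(a, b) on (0.84, 0.50) = 0.84
(x1 AND x5) AND (x5 OR NOT x3) = min(a, b) on (0.05, 0.84) = 0.05
((x1 OR x5) AND (x3 OR NOT x5)) OR ((x1 AND x5) AND (x5 OR NOT x3)) = max(a, b) on (0.50, 0.05) = 0.50

0.50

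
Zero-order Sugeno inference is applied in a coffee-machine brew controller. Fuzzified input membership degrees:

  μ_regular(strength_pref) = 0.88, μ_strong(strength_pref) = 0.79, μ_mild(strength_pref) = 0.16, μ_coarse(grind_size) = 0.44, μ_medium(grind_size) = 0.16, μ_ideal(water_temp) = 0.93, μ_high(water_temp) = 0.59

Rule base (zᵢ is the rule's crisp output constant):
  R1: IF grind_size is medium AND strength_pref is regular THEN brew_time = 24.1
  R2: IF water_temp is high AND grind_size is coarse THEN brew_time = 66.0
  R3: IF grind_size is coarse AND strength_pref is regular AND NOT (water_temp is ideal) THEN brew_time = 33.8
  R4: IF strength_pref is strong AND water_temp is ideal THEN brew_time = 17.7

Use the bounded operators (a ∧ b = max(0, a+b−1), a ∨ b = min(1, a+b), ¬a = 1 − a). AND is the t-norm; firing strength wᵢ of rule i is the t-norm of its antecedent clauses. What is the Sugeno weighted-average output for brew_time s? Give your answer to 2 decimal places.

R1 (z=24.1): medium=0.16, regular=0.88; AND[max(0, a+b−1)] → w = 0.04
R2 (z=66.0): high=0.59, coarse=0.44; AND[max(0, a+b−1)] → w = 0.03
R3 (z=33.8): coarse=0.44, regular=0.88, ¬ideal=1−0.93=0.07; AND[max(0, a+b−1)] → w = 0.00
R4 (z=17.7): strong=0.79, ideal=0.93; AND[max(0, a+b−1)] → w = 0.72
Weighted average = (0.04·24.1 + 0.03·66.0 + 0.00·33.8 + 0.72·17.7) / (0.04 + 0.03 + 0.00 + 0.72)
  = 15.6880 / 0.7900 = 19.86

19.86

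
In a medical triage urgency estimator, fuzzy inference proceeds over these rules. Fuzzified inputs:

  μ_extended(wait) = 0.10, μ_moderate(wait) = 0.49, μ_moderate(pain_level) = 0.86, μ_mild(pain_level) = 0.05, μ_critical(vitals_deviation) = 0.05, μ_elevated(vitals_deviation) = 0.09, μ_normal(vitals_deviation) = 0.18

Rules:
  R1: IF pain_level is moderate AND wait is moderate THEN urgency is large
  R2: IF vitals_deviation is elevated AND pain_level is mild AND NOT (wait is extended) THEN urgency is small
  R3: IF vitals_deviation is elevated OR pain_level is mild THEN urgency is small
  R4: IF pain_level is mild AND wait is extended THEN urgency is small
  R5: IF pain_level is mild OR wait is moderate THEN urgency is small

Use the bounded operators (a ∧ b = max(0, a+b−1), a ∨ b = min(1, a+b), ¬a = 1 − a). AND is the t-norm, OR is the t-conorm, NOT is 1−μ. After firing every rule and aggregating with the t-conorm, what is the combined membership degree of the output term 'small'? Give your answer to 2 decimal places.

R1: moderate=0.86, moderate=0.49; AND[max(0, a+b−1)] → w = 0.35
R2: elevated=0.09, mild=0.05, ¬extended=1−0.10=0.90; AND[max(0, a+b−1)] → w = 0.00
R3: elevated=0.09, mild=0.05; OR[min(1, a+b)] → w = 0.14
R4: mild=0.05, extended=0.10; AND[max(0, a+b−1)] → w = 0.00
R5: mild=0.05, moderate=0.49; OR[min(1, a+b)] → w = 0.54
Rules with consequent 'small': {R2, R3, R4, R5} → strengths 0.00, 0.14, 0.00, 0.54
Aggregate via t-conorm [min(1, a+b)]: 0.68

0.68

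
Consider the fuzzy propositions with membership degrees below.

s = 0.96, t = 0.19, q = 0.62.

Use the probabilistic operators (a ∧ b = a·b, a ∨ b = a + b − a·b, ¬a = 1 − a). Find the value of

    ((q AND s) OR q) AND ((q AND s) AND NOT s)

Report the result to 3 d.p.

q AND s = a·b on (0.6200, 0.9600) = 0.5952
(q AND s) OR q = a + b − a·b on (0.5952, 0.6200) = 0.8462
q AND s = a·b on (0.6200, 0.9600) = 0.5952
NOT s = 1 − 0.9600 = 0.0400
(q AND s) AND NOT s = a·b on (0.5952, 0.0400) = 0.0238
((q AND s) OR q) AND ((q AND s) AND NOT s) = a·b on (0.8462, 0.0238) = 0.0201

0.020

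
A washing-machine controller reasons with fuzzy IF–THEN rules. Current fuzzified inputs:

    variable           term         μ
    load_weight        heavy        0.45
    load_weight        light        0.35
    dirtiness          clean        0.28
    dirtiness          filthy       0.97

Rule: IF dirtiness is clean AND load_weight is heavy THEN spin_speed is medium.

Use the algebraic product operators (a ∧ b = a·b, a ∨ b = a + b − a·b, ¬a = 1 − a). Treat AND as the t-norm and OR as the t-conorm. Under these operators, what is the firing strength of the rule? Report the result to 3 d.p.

firing strength: clean=0.28, heavy=0.45; AND[a·b] → w = 0.1260

0.126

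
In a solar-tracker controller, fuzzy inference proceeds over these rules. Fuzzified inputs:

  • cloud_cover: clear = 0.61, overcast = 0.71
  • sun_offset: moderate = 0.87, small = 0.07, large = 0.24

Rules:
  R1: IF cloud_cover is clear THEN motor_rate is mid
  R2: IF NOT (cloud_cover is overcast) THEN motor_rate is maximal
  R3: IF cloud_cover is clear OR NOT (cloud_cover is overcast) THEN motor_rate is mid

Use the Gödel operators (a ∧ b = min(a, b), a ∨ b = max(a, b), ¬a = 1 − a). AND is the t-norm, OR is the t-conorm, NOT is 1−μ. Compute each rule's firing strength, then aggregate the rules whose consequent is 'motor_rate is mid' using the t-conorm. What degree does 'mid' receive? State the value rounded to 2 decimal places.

R1: clear=0.61 → w = 0.61
R2: ¬overcast=1−0.71=0.29 → w = 0.29
R3: clear=0.61, ¬overcast=1−0.71=0.29; OR[max(a, b)] → w = 0.61
Rules with consequent 'mid': {R1, R3} → strengths 0.61, 0.61
Aggregate via t-conorm [max(a, b)]: 0.61

0.61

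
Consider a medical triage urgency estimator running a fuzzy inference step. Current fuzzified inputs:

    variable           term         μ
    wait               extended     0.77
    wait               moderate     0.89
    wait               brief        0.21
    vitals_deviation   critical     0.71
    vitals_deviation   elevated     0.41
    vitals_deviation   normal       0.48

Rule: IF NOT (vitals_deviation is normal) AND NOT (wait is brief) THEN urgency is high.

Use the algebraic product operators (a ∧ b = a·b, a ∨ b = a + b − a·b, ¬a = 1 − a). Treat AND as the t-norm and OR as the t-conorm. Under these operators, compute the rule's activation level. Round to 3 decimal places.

0.411

firing strength: ¬normal=1−0.48=0.52, ¬brief=1−0.21=0.79; AND[a·b] → w = 0.4108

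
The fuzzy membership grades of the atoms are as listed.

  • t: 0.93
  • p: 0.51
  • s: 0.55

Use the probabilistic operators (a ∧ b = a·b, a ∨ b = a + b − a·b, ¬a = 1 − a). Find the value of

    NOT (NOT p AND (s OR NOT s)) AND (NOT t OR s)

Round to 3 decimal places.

0.367

NOT p = 1 − 0.5100 = 0.4900
NOT s = 1 − 0.5500 = 0.4500
s OR NOT s = a + b − a·b on (0.5500, 0.4500) = 0.7525
NOT p AND (s OR NOT s) = a·b on (0.4900, 0.7525) = 0.3687
NOT (NOT p AND (s OR NOT s)) = 1 − 0.3687 = 0.6313
NOT t = 1 − 0.9300 = 0.0700
NOT t OR s = a + b − a·b on (0.0700, 0.5500) = 0.5815
NOT (NOT p AND (s OR NOT s)) AND (NOT t OR s) = a·b on (0.6313, 0.5815) = 0.3671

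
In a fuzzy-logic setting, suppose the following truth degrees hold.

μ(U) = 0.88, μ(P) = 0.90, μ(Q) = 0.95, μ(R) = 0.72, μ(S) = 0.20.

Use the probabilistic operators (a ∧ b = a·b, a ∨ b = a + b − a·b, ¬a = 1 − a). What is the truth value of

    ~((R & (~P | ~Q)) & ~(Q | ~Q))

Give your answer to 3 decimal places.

0.995

~P = 1 − 0.9000 = 0.1000
~Q = 1 − 0.9500 = 0.0500
~P | ~Q = a + b − a·b on (0.1000, 0.0500) = 0.1450
R & (~P | ~Q) = a·b on (0.7200, 0.1450) = 0.1044
~Q = 1 − 0.9500 = 0.0500
Q | ~Q = a + b − a·b on (0.9500, 0.0500) = 0.9525
~(Q | ~Q) = 1 − 0.9525 = 0.0475
(R & (~P | ~Q)) & ~(Q | ~Q) = a·b on (0.1044, 0.0475) = 0.0050
~((R & (~P | ~Q)) & ~(Q | ~Q)) = 1 − 0.0050 = 0.9950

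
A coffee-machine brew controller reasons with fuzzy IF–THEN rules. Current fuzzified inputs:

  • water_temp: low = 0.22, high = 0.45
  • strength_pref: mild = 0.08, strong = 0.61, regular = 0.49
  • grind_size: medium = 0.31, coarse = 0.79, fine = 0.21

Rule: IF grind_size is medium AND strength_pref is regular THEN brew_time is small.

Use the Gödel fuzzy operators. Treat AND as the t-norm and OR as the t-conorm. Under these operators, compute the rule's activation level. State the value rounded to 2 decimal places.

0.31

firing strength: medium=0.31, regular=0.49; AND[min(a, b)] → w = 0.31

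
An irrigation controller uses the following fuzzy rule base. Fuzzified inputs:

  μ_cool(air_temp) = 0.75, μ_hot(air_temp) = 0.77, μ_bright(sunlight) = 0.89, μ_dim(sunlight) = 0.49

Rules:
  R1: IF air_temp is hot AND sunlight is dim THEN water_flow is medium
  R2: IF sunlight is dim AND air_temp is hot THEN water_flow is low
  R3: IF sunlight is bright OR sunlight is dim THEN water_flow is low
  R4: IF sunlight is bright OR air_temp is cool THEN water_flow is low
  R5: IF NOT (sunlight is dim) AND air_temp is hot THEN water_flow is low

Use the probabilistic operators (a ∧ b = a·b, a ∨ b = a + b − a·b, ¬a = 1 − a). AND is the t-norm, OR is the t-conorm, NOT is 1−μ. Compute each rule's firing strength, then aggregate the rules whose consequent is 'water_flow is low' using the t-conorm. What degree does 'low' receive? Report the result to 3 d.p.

0.999

R1: hot=0.77, dim=0.49; AND[a·b] → w = 0.3773
R2: dim=0.49, hot=0.77; AND[a·b] → w = 0.3773
R3: bright=0.89, dim=0.49; OR[a + b − a·b] → w = 0.9439
R4: bright=0.89, cool=0.75; OR[a + b − a·b] → w = 0.9725
R5: ¬dim=1−0.49=0.51, hot=0.77; AND[a·b] → w = 0.3927
Rules with consequent 'low': {R2, R3, R4, R5} → strengths 0.3773, 0.9439, 0.9725, 0.3927
Aggregate via t-conorm [a + b − a·b]: 0.9994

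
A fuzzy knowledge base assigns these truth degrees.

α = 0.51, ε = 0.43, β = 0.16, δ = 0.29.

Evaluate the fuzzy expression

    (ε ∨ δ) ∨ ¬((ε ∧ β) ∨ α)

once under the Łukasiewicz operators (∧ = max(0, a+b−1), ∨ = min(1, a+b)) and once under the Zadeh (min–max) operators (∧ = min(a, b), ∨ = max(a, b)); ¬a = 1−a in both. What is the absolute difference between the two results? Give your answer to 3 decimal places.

0.510

Under Łukasiewicz:
  ε ∨ δ = min(1, a+b) on (0.43, 0.29) = 0.72
  ε ∧ β = max(0, a+b−1) on (0.43, 0.16) = 0.00
  (ε ∧ β) ∨ α = min(1, a+b) on (0.00, 0.51) = 0.51
  ¬((ε ∧ β) ∨ α) = 1 − 0.51 = 0.49
  (ε ∨ δ) ∨ ¬((ε ∧ β) ∨ α) = min(1, a+b) on (0.72, 0.49) = 1.00
  → value = 1.0000
Under Zadeh (min–max):
  ε ∨ δ = max(a, b) on (0.43, 0.29) = 0.43
  ε ∧ β = min(a, b) on (0.43, 0.16) = 0.16
  (ε ∧ β) ∨ α = max(a, b) on (0.16, 0.51) = 0.51
  ¬((ε ∧ β) ∨ α) = 1 − 0.51 = 0.49
  (ε ∨ δ) ∨ ¬((ε ∧ β) ∨ α) = max(a, b) on (0.43, 0.49) = 0.49
  → value = 0.4900
|1.0000 − 0.4900| = 0.510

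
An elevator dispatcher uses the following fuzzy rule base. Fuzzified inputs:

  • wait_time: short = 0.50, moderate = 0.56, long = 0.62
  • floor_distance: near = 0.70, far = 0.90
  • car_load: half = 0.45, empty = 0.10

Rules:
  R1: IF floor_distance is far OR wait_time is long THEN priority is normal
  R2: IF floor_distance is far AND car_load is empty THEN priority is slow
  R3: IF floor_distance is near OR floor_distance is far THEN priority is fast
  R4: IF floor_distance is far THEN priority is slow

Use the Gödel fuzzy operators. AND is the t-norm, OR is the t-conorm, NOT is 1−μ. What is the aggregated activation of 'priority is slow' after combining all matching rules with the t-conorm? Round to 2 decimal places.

0.90

R1: far=0.90, long=0.62; OR[max(a, b)] → w = 0.90
R2: far=0.90, empty=0.10; AND[min(a, b)] → w = 0.10
R3: near=0.70, far=0.90; OR[max(a, b)] → w = 0.90
R4: far=0.90 → w = 0.90
Rules with consequent 'slow': {R2, R4} → strengths 0.10, 0.90
Aggregate via t-conorm [max(a, b)]: 0.90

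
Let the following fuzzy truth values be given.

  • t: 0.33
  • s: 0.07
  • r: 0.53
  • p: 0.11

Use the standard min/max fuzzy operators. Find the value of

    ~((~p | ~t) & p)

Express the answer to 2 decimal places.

~p = 1 − 0.11 = 0.89
~t = 1 − 0.33 = 0.67
~p | ~t = max(a, b) on (0.89, 0.67) = 0.89
(~p | ~t) & p = min(a, b) on (0.89, 0.11) = 0.11
~((~p | ~t) & p) = 1 − 0.11 = 0.89

0.89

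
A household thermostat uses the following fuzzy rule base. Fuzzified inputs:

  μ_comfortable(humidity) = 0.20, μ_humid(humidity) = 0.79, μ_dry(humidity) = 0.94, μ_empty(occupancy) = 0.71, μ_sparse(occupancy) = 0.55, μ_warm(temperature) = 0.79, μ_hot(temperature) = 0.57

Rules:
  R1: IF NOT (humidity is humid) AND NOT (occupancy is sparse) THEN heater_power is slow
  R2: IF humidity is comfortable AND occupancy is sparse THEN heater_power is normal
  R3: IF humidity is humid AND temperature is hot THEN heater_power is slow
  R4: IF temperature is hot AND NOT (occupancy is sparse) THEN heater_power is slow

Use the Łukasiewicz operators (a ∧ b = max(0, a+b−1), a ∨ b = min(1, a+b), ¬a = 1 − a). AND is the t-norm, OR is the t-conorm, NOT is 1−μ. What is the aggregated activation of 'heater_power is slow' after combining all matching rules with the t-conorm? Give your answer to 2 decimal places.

R1: ¬humid=1−0.79=0.21, ¬sparse=1−0.55=0.45; AND[max(0, a+b−1)] → w = 0.00
R2: comfortable=0.20, sparse=0.55; AND[max(0, a+b−1)] → w = 0.00
R3: humid=0.79, hot=0.57; AND[max(0, a+b−1)] → w = 0.36
R4: hot=0.57, ¬sparse=1−0.55=0.45; AND[max(0, a+b−1)] → w = 0.02
Rules with consequent 'slow': {R1, R3, R4} → strengths 0.00, 0.36, 0.02
Aggregate via t-conorm [min(1, a+b)]: 0.38

0.38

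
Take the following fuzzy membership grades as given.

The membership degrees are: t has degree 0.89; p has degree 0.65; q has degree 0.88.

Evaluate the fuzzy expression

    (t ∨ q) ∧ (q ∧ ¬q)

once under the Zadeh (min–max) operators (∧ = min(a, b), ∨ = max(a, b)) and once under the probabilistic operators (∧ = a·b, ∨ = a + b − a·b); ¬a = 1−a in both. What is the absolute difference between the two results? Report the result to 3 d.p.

0.016

Under Zadeh (min–max):
  t ∨ q = max(a, b) on (0.89, 0.88) = 0.89
  ¬q = 1 − 0.88 = 0.12
  q ∧ ¬q = min(a, b) on (0.88, 0.12) = 0.12
  (t ∨ q) ∧ (q ∧ ¬q) = min(a, b) on (0.89, 0.12) = 0.12
  → value = 0.1200
Under probabilistic:
  t ∨ q = a + b − a·b on (0.8900, 0.8800) = 0.9868
  ¬q = 1 − 0.8800 = 0.1200
  q ∧ ¬q = a·b on (0.8800, 0.1200) = 0.1056
  (t ∨ q) ∧ (q ∧ ¬q) = a·b on (0.9868, 0.1056) = 0.1042
  → value = 0.1042
|0.1200 − 0.1042| = 0.016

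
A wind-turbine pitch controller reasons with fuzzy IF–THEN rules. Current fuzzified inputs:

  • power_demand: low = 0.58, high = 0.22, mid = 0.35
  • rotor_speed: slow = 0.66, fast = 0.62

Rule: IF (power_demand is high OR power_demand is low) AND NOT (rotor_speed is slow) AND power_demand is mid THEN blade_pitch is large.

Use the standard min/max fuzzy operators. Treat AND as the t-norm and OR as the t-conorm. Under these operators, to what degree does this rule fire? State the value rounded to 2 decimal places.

0.34

firing strength: (high=0.22 OR low=0.58) = 0.58; AND[min(a, b)] with ¬slow=1−0.66=0.34, mid=0.35 → w = 0.34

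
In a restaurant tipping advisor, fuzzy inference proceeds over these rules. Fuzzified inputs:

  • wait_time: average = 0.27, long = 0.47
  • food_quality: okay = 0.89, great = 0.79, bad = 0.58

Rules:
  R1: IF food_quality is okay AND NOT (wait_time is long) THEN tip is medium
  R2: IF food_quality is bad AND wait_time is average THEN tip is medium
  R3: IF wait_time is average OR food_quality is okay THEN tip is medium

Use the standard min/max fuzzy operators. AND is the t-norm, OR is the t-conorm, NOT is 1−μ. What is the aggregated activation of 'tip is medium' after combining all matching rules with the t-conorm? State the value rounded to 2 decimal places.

R1: okay=0.89, ¬long=1−0.47=0.53; AND[min(a, b)] → w = 0.53
R2: bad=0.58, average=0.27; AND[min(a, b)] → w = 0.27
R3: average=0.27, okay=0.89; OR[max(a, b)] → w = 0.89
Rules with consequent 'medium': {R1, R2, R3} → strengths 0.53, 0.27, 0.89
Aggregate via t-conorm [max(a, b)]: 0.89

0.89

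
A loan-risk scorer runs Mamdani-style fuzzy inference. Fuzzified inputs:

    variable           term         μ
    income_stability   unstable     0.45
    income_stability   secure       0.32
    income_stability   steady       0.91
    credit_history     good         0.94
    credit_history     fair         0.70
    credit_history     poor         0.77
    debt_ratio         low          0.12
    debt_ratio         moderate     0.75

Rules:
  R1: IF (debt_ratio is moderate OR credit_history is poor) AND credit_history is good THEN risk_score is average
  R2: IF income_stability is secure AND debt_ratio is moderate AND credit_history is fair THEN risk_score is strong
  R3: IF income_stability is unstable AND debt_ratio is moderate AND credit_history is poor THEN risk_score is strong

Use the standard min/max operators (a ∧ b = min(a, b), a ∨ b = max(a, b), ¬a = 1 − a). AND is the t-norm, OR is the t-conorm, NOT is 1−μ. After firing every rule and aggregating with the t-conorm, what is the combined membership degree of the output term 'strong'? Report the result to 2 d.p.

R1: (moderate=0.75 OR poor=0.77) = 0.77; AND[min(a, b)] with good=0.94 → w = 0.77
R2: secure=0.32, moderate=0.75, fair=0.70; AND[min(a, b)] → w = 0.32
R3: unstable=0.45, moderate=0.75, poor=0.77; AND[min(a, b)] → w = 0.45
Rules with consequent 'strong': {R2, R3} → strengths 0.32, 0.45
Aggregate via t-conorm [max(a, b)]: 0.45

0.45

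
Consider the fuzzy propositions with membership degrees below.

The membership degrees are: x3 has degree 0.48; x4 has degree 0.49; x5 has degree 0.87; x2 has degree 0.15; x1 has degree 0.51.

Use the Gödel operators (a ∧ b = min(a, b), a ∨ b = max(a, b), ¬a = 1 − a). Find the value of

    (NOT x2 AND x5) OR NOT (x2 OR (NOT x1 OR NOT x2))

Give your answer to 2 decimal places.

0.85

NOT x2 = 1 − 0.15 = 0.85
NOT x2 AND x5 = min(a, b) on (0.85, 0.87) = 0.85
NOT x1 = 1 − 0.51 = 0.49
NOT x2 = 1 − 0.15 = 0.85
NOT x1 OR NOT x2 = max(a, b) on (0.49, 0.85) = 0.85
x2 OR (NOT x1 OR NOT x2) = max(a, b) on (0.15, 0.85) = 0.85
NOT (x2 OR (NOT x1 OR NOT x2)) = 1 − 0.85 = 0.15
(NOT x2 AND x5) OR NOT (x2 OR (NOT x1 OR NOT x2)) = max(a, b) on (0.85, 0.15) = 0.85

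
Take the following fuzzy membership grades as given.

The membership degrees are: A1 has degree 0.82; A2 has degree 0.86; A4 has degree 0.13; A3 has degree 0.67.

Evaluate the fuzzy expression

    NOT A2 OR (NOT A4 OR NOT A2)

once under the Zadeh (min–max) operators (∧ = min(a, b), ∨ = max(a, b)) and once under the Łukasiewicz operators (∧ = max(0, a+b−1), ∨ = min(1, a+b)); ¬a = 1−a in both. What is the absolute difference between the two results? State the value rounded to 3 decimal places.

Under Zadeh (min–max):
  NOT A2 = 1 − 0.86 = 0.14
  NOT A4 = 1 − 0.13 = 0.87
  NOT A2 = 1 − 0.86 = 0.14
  NOT A4 OR NOT A2 = max(a, b) on (0.87, 0.14) = 0.87
  NOT A2 OR (NOT A4 OR NOT A2) = max(a, b) on (0.14, 0.87) = 0.87
  → value = 0.8700
Under Łukasiewicz:
  NOT A2 = 1 − 0.86 = 0.14
  NOT A4 = 1 − 0.13 = 0.87
  NOT A2 = 1 − 0.86 = 0.14
  NOT A4 OR NOT A2 = min(1, a+b) on (0.87, 0.14) = 1.00
  NOT A2 OR (NOT A4 OR NOT A2) = min(1, a+b) on (0.14, 1.00) = 1.00
  → value = 1.0000
|0.8700 − 1.0000| = 0.130

0.130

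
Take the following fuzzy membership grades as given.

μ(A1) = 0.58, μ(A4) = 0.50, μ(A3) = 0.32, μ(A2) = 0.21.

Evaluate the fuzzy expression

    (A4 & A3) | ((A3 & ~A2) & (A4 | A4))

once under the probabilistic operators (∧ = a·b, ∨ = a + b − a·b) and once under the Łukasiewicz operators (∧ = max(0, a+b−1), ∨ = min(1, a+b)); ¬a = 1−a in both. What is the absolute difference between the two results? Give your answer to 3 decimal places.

0.209

Under probabilistic:
  A4 & A3 = a·b on (0.5000, 0.3200) = 0.1600
  ~A2 = 1 − 0.2100 = 0.7900
  A3 & ~A2 = a·b on (0.3200, 0.7900) = 0.2528
  A4 | A4 = a + b − a·b on (0.5000, 0.5000) = 0.7500
  (A3 & ~A2) & (A4 | A4) = a·b on (0.2528, 0.7500) = 0.1896
  (A4 & A3) | ((A3 & ~A2) & (A4 | A4)) = a + b − a·b on (0.1600, 0.1896) = 0.3193
  → value = 0.3193
Under Łukasiewicz:
  A4 & A3 = max(0, a+b−1) on (0.50, 0.32) = 0.00
  ~A2 = 1 − 0.21 = 0.79
  A3 & ~A2 = max(0, a+b−1) on (0.32, 0.79) = 0.11
  A4 | A4 = min(1, a+b) on (0.50, 0.50) = 1.00
  (A3 & ~A2) & (A4 | A4) = max(0, a+b−1) on (0.11, 1.00) = 0.11
  (A4 & A3) | ((A3 & ~A2) & (A4 | A4)) = min(1, a+b) on (0.00, 0.11) = 0.11
  → value = 0.1100
|0.3193 − 0.1100| = 0.209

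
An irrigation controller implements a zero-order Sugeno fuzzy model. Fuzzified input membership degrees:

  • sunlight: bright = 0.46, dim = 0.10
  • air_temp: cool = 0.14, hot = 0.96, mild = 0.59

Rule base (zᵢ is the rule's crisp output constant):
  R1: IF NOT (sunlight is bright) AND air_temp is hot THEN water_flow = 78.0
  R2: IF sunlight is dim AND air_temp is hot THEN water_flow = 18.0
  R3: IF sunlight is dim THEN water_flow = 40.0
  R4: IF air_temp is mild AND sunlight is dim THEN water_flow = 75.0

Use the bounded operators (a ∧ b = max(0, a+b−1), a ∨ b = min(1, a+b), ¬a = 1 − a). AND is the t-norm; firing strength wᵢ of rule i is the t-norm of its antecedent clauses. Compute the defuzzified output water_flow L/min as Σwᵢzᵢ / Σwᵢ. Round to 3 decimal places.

R1 (z=78.0): ¬bright=1−0.46=0.54, hot=0.96; AND[max(0, a+b−1)] → w = 0.50
R2 (z=18.0): dim=0.10, hot=0.96; AND[max(0, a+b−1)] → w = 0.06
R3 (z=40.0): dim=0.10 → w = 0.10
R4 (z=75.0): mild=0.59, dim=0.10; AND[max(0, a+b−1)] → w = 0.00
Weighted average = (0.50·78.0 + 0.06·18.0 + 0.10·40.0 + 0.00·75.0) / (0.50 + 0.06 + 0.10 + 0.00)
  = 44.0800 / 0.6600 = 66.788

66.788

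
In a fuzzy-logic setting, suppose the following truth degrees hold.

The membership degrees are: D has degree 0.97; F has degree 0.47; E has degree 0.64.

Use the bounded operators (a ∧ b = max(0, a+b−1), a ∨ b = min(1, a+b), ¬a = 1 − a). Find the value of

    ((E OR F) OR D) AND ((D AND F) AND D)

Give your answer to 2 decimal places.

0.41

E OR F = min(1, a+b) on (0.64, 0.47) = 1.00
(E OR F) OR D = min(1, a+b) on (1.00, 0.97) = 1.00
D AND F = max(0, a+b−1) on (0.97, 0.47) = 0.44
(D AND F) AND D = max(0, a+b−1) on (0.44, 0.97) = 0.41
((E OR F) OR D) AND ((D AND F) AND D) = max(0, a+b−1) on (1.00, 0.41) = 0.41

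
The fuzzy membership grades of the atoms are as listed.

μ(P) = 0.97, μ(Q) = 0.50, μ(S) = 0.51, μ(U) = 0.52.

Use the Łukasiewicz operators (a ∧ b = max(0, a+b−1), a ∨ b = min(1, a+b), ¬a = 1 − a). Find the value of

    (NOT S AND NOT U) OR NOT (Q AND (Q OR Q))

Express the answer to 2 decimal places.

0.50

NOT S = 1 − 0.51 = 0.49
NOT U = 1 − 0.52 = 0.48
NOT S AND NOT U = max(0, a+b−1) on (0.49, 0.48) = 0.00
Q OR Q = min(1, a+b) on (0.50, 0.50) = 1.00
Q AND (Q OR Q) = max(0, a+b−1) on (0.50, 1.00) = 0.50
NOT (Q AND (Q OR Q)) = 1 − 0.50 = 0.50
(NOT S AND NOT U) OR NOT (Q AND (Q OR Q)) = min(1, a+b) on (0.00, 0.50) = 0.50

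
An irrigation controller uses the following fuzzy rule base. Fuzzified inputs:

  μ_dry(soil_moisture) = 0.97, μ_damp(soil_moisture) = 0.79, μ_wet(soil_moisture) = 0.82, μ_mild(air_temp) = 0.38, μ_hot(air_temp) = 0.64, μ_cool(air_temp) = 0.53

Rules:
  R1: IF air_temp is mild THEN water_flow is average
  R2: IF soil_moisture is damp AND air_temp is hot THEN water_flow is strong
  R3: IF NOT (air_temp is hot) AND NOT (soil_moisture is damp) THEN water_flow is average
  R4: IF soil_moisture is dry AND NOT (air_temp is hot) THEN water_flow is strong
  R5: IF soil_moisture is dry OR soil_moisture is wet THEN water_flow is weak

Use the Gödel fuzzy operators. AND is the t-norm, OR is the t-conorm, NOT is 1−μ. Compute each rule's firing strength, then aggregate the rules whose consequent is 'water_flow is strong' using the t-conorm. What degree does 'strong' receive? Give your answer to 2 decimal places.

R1: mild=0.38 → w = 0.38
R2: damp=0.79, hot=0.64; AND[min(a, b)] → w = 0.64
R3: ¬hot=1−0.64=0.36, ¬damp=1−0.79=0.21; AND[min(a, b)] → w = 0.21
R4: dry=0.97, ¬hot=1−0.64=0.36; AND[min(a, b)] → w = 0.36
R5: dry=0.97, wet=0.82; OR[max(a, b)] → w = 0.97
Rules with consequent 'strong': {R2, R4} → strengths 0.64, 0.36
Aggregate via t-conorm [max(a, b)]: 0.64

0.64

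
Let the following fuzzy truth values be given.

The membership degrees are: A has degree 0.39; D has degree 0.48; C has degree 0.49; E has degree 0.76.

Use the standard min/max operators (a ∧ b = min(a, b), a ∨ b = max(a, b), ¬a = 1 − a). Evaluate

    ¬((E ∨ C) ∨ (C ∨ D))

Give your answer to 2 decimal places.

E ∨ C = max(a, b) on (0.76, 0.49) = 0.76
C ∨ D = max(a, b) on (0.49, 0.48) = 0.49
(E ∨ C) ∨ (C ∨ D) = max(a, b) on (0.76, 0.49) = 0.76
¬((E ∨ C) ∨ (C ∨ D)) = 1 − 0.76 = 0.24

0.24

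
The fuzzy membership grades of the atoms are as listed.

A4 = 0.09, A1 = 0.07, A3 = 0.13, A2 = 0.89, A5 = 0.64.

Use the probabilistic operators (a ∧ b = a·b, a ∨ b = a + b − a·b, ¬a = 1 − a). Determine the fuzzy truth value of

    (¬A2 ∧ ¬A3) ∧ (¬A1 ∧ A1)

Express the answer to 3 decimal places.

¬A2 = 1 − 0.8900 = 0.1100
¬A3 = 1 − 0.1300 = 0.8700
¬A2 ∧ ¬A3 = a·b on (0.1100, 0.8700) = 0.0957
¬A1 = 1 − 0.0700 = 0.9300
¬A1 ∧ A1 = a·b on (0.9300, 0.0700) = 0.0651
(¬A2 ∧ ¬A3) ∧ (¬A1 ∧ A1) = a·b on (0.0957, 0.0651) = 0.0062

0.006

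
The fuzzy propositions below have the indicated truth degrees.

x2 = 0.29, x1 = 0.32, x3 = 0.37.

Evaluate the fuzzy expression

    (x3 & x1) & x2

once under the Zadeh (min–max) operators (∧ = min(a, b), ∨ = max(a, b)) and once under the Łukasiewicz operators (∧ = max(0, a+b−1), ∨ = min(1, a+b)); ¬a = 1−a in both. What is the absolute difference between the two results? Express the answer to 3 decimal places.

0.290

Under Zadeh (min–max):
  x3 & x1 = min(a, b) on (0.37, 0.32) = 0.32
  (x3 & x1) & x2 = min(a, b) on (0.32, 0.29) = 0.29
  → value = 0.2900
Under Łukasiewicz:
  x3 & x1 = max(0, a+b−1) on (0.37, 0.32) = 0.00
  (x3 & x1) & x2 = max(0, a+b−1) on (0.00, 0.29) = 0.00
  → value = 0.0000
|0.2900 − 0.0000| = 0.290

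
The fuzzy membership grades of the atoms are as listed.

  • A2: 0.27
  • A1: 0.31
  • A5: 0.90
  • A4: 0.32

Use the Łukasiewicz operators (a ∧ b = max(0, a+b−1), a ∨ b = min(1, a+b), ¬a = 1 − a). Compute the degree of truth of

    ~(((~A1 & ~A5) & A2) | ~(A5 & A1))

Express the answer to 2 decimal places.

~A1 = 1 − 0.31 = 0.69
~A5 = 1 − 0.90 = 0.10
~A1 & ~A5 = max(0, a+b−1) on (0.69, 0.10) = 0.00
(~A1 & ~A5) & A2 = max(0, a+b−1) on (0.00, 0.27) = 0.00
A5 & A1 = max(0, a+b−1) on (0.90, 0.31) = 0.21
~(A5 & A1) = 1 − 0.21 = 0.79
((~A1 & ~A5) & A2) | ~(A5 & A1) = min(1, a+b) on (0.00, 0.79) = 0.79
~(((~A1 & ~A5) & A2) | ~(A5 & A1)) = 1 − 0.79 = 0.21

0.21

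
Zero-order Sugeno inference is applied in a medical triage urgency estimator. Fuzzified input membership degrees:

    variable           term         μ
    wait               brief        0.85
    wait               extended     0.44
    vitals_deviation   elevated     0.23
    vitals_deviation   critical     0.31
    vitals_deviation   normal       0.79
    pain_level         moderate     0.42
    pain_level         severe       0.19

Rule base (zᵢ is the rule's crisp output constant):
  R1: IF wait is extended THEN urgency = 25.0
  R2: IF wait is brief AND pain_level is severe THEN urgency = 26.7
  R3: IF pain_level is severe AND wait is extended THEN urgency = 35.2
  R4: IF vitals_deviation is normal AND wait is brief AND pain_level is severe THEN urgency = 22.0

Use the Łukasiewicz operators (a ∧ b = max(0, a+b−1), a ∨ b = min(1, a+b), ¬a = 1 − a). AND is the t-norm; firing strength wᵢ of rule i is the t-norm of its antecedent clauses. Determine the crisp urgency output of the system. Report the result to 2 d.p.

R1 (z=25.0): extended=0.44 → w = 0.44
R2 (z=26.7): brief=0.85, severe=0.19; AND[max(0, a+b−1)] → w = 0.04
R3 (z=35.2): severe=0.19, extended=0.44; AND[max(0, a+b−1)] → w = 0.00
R4 (z=22.0): normal=0.79, brief=0.85, severe=0.19; AND[max(0, a+b−1)] → w = 0.00
Weighted average = (0.44·25.0 + 0.04·26.7 + 0.00·35.2 + 0.00·22.0) / (0.44 + 0.04 + 0.00 + 0.00)
  = 12.0680 / 0.4800 = 25.14

25.14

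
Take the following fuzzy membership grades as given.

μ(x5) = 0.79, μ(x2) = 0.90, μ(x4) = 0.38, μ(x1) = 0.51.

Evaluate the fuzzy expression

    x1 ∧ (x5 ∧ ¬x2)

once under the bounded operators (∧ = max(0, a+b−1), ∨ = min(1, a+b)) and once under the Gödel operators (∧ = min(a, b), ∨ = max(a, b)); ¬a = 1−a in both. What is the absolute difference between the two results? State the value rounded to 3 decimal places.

0.100

Under bounded:
  ¬x2 = 1 − 0.90 = 0.10
  x5 ∧ ¬x2 = max(0, a+b−1) on (0.79, 0.10) = 0.00
  x1 ∧ (x5 ∧ ¬x2) = max(0, a+b−1) on (0.51, 0.00) = 0.00
  → value = 0.0000
Under Gödel:
  ¬x2 = 1 − 0.90 = 0.10
  x5 ∧ ¬x2 = min(a, b) on (0.79, 0.10) = 0.10
  x1 ∧ (x5 ∧ ¬x2) = min(a, b) on (0.51, 0.10) = 0.10
  → value = 0.1000
|0.0000 − 0.1000| = 0.100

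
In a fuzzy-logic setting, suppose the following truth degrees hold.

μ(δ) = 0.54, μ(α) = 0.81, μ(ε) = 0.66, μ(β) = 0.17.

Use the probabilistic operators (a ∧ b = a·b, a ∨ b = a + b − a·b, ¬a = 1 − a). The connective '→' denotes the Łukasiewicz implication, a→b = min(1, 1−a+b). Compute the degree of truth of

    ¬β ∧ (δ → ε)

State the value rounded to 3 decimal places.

¬β = 1 − 0.1700 = 0.8300
δ → ε  [Łukasiewicz: min(1, 1−a+b)] with a=0.5400, b=0.6600 → 1.0000
¬β ∧ (δ → ε) = a·b on (0.8300, 1.0000) = 0.8300

0.830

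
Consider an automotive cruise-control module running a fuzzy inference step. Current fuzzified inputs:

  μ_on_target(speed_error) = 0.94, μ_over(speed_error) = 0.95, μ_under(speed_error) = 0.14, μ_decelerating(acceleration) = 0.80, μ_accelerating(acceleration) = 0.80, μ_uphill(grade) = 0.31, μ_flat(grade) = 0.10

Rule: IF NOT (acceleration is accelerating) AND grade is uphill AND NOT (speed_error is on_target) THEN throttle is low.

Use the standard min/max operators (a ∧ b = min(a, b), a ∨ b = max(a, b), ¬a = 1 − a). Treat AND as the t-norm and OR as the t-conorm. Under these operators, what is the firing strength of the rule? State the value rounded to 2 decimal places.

firing strength: ¬accelerating=1−0.80=0.20, uphill=0.31, ¬on_target=1−0.94=0.06; AND[min(a, b)] → w = 0.06

0.06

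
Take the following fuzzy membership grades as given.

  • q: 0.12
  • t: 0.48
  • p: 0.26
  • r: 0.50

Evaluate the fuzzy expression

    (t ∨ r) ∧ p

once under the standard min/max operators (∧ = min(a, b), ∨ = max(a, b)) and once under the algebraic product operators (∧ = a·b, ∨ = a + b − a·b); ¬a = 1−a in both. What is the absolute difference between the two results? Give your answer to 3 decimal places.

0.068

Under standard min/max:
  t ∨ r = max(a, b) on (0.48, 0.50) = 0.50
  (t ∨ r) ∧ p = min(a, b) on (0.50, 0.26) = 0.26
  → value = 0.2600
Under algebraic product:
  t ∨ r = a + b − a·b on (0.4800, 0.5000) = 0.7400
  (t ∨ r) ∧ p = a·b on (0.7400, 0.2600) = 0.1924
  → value = 0.1924
|0.2600 − 0.1924| = 0.068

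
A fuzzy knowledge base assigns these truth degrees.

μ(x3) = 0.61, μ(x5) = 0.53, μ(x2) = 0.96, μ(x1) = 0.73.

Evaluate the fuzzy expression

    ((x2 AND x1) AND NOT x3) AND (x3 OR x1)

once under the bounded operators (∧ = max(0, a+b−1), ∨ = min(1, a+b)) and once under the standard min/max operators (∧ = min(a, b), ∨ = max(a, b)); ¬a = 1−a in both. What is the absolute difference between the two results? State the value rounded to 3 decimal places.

Under bounded:
  x2 AND x1 = max(0, a+b−1) on (0.96, 0.73) = 0.69
  NOT x3 = 1 − 0.61 = 0.39
  (x2 AND x1) AND NOT x3 = max(0, a+b−1) on (0.69, 0.39) = 0.08
  x3 OR x1 = min(1, a+b) on (0.61, 0.73) = 1.00
  ((x2 AND x1) AND NOT x3) AND (x3 OR x1) = max(0, a+b−1) on (0.08, 1.00) = 0.08
  → value = 0.0800
Under standard min/max:
  x2 AND x1 = min(a, b) on (0.96, 0.73) = 0.73
  NOT x3 = 1 − 0.61 = 0.39
  (x2 AND x1) AND NOT x3 = min(a, b) on (0.73, 0.39) = 0.39
  x3 OR x1 = max(a, b) on (0.61, 0.73) = 0.73
  ((x2 AND x1) AND NOT x3) AND (x3 OR x1) = min(a, b) on (0.39, 0.73) = 0.39
  → value = 0.3900
|0.0800 − 0.3900| = 0.310

0.310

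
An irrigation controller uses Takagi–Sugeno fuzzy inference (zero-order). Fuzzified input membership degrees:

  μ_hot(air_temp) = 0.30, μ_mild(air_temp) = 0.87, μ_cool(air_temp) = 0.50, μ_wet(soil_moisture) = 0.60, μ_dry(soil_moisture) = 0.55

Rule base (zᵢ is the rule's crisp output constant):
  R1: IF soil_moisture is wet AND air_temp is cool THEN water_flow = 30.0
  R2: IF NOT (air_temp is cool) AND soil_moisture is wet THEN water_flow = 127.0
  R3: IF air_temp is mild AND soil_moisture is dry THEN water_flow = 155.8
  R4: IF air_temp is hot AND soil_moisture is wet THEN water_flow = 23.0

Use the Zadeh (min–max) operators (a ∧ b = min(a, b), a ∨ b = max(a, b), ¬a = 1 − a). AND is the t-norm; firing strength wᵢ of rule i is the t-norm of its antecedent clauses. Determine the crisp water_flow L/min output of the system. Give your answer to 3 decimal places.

92.481

R1 (z=30.0): wet=0.60, cool=0.50; AND[min(a, b)] → w = 0.50
R2 (z=127.0): ¬cool=1−0.50=0.50, wet=0.60; AND[min(a, b)] → w = 0.50
R3 (z=155.8): mild=0.87, dry=0.55; AND[min(a, b)] → w = 0.55
R4 (z=23.0): hot=0.30, wet=0.60; AND[min(a, b)] → w = 0.30
Weighted average = (0.50·30.0 + 0.50·127.0 + 0.55·155.8 + 0.30·23.0) / (0.50 + 0.50 + 0.55 + 0.30)
  = 171.0900 / 1.8500 = 92.481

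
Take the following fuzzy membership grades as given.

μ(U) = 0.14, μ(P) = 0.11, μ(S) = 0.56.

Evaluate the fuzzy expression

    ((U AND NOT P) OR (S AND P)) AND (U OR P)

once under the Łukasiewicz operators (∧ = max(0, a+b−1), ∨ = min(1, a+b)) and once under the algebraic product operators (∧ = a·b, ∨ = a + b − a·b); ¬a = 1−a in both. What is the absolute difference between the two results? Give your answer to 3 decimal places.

Under Łukasiewicz:
  NOT P = 1 − 0.11 = 0.89
  U AND NOT P = max(0, a+b−1) on (0.14, 0.89) = 0.03
  S AND P = max(0, a+b−1) on (0.56, 0.11) = 0.00
  (U AND NOT P) OR (S AND P) = min(1, a+b) on (0.03, 0.00) = 0.03
  U OR P = min(1, a+b) on (0.14, 0.11) = 0.25
  ((U AND NOT P) OR (S AND P)) AND (U OR P) = max(0, a+b−1) on (0.03, 0.25) = 0.00
  → value = 0.0000
Under algebraic product:
  NOT P = 1 − 0.1100 = 0.8900
  U AND NOT P = a·b on (0.1400, 0.8900) = 0.1246
  S AND P = a·b on (0.5600, 0.1100) = 0.0616
  (U AND NOT P) OR (S AND P) = a + b − a·b on (0.1246, 0.0616) = 0.1785
  U OR P = a + b − a·b on (0.1400, 0.1100) = 0.2346
  ((U AND NOT P) OR (S AND P)) AND (U OR P) = a·b on (0.1785, 0.2346) = 0.0419
  → value = 0.0419
|0.0000 − 0.0419| = 0.042

0.042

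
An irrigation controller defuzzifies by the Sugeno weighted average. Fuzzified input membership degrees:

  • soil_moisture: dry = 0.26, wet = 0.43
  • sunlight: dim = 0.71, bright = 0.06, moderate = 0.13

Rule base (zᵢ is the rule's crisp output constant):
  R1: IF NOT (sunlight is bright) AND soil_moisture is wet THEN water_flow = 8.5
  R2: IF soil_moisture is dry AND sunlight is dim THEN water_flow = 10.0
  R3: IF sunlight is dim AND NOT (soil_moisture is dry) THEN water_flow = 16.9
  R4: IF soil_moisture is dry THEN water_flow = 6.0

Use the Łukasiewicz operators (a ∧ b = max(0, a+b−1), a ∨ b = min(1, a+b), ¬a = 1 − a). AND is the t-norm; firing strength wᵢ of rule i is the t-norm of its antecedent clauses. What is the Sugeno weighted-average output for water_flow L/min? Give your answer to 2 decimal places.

R1 (z=8.5): ¬bright=1−0.06=0.94, wet=0.43; AND[max(0, a+b−1)] → w = 0.37
R2 (z=10.0): dry=0.26, dim=0.71; AND[max(0, a+b−1)] → w = 0.00
R3 (z=16.9): dim=0.71, ¬dry=1−0.26=0.74; AND[max(0, a+b−1)] → w = 0.45
R4 (z=6.0): dry=0.26 → w = 0.26
Weighted average = (0.37·8.5 + 0.00·10.0 + 0.45·16.9 + 0.26·6.0) / (0.37 + 0.00 + 0.45 + 0.26)
  = 12.3100 / 1.0800 = 11.40

11.40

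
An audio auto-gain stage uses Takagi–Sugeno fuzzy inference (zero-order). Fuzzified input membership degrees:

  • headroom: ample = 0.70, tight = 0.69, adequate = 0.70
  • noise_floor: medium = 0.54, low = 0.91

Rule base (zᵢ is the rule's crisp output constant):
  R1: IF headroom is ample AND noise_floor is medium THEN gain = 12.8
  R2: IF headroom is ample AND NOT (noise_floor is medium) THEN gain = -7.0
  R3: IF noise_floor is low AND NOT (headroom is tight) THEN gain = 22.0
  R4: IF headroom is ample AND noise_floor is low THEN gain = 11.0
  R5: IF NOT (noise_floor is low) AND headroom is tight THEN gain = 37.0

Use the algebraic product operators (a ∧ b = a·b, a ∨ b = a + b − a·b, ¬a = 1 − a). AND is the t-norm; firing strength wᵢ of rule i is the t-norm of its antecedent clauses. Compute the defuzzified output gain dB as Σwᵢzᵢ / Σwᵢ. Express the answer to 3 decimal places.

10.763

R1 (z=12.8): ample=0.70, medium=0.54; AND[a·b] → w = 0.3780
R2 (z=-7.0): ample=0.70, ¬medium=1−0.54=0.46; AND[a·b] → w = 0.3220
R3 (z=22.0): low=0.91, ¬tight=1−0.69=0.31; AND[a·b] → w = 0.2821
R4 (z=11.0): ample=0.70, low=0.91; AND[a·b] → w = 0.6370
R5 (z=37.0): ¬low=1−0.91=0.09, tight=0.69; AND[a·b] → w = 0.0621
Weighted average = (0.3780·12.8 + 0.3220·-7.0 + 0.2821·22.0 + 0.6370·11.0 + 0.0621·37.0) / (0.3780 + 0.3220 + 0.2821 + 0.6370 + 0.0621)
  = 18.0953 / 1.6812 = 10.763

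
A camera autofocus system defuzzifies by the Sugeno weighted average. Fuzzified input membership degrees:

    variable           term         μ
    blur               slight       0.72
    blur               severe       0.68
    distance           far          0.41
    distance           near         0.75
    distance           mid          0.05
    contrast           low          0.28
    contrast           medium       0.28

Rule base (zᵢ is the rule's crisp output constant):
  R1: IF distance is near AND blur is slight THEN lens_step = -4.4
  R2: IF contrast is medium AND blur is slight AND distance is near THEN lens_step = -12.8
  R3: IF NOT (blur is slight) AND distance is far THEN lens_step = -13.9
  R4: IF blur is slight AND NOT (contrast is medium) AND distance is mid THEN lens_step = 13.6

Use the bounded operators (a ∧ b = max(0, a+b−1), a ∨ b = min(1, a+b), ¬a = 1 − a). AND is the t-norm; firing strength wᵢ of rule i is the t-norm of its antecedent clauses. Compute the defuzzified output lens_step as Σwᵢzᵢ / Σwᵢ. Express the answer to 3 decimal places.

-4.400

R1 (z=-4.4): near=0.75, slight=0.72; AND[max(0, a+b−1)] → w = 0.47
R2 (z=-12.8): medium=0.28, slight=0.72, near=0.75; AND[max(0, a+b−1)] → w = 0.00
R3 (z=-13.9): ¬slight=1−0.72=0.28, far=0.41; AND[max(0, a+b−1)] → w = 0.00
R4 (z=13.6): slight=0.72, ¬medium=1−0.28=0.72, mid=0.05; AND[max(0, a+b−1)] → w = 0.00
Weighted average = (0.47·-4.4 + 0.00·-12.8 + 0.00·-13.9 + 0.00·13.6) / (0.47 + 0.00 + 0.00 + 0.00)
  = -2.0680 / 0.4700 = -4.400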